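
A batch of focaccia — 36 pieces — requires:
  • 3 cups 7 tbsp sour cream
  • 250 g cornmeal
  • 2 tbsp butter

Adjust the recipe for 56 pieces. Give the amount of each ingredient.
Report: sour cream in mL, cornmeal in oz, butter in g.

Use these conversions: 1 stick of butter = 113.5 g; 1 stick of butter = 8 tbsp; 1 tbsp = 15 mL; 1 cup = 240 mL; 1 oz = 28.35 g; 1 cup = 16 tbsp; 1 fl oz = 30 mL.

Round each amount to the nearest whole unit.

sour cream: 1283 mL; cornmeal: 14 oz; butter: 44 g

Scaling factor: 56/36 = 14/9.
sour cream: (3 cup + 7 tbsp = 3.4375 cup) × 14/9 × 240 mL/cup ≈ 1283 mL
cornmeal: 250 g × 14/9 ÷ 28.35 g/oz ≈ 14 oz
butter: 2 tbsp × 14/9 ÷ 8 tbsp/stick × 113.5 g/stick ≈ 44 g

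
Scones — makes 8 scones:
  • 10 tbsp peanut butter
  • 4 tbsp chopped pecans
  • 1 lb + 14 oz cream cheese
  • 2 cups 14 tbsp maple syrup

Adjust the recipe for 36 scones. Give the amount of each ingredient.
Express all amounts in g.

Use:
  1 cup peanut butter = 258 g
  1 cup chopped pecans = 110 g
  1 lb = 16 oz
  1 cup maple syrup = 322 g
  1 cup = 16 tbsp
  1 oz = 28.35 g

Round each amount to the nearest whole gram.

Scaling factor: 36/8 = 9/2 = 4.5.
peanut butter: 10 tbsp × 9/2 ÷ 16 tbsp/cup × 258 g/cup ≈ 726 g
chopped pecans: 4 tbsp × 9/2 ÷ 16 tbsp/cup × 110 g/cup ≈ 124 g
cream cheese: (1 lb + 14 oz = 1.875 lb) × 9/2 × 16 oz/lb × 28.35 g/oz ≈ 3827 g
maple syrup: (2 cup + 14 tbsp = 2.875 cup) × 9/2 × 322 g/cup ≈ 4166 g

peanut butter: 726 g; chopped pecans: 124 g; cream cheese: 3827 g; maple syrup: 4166 g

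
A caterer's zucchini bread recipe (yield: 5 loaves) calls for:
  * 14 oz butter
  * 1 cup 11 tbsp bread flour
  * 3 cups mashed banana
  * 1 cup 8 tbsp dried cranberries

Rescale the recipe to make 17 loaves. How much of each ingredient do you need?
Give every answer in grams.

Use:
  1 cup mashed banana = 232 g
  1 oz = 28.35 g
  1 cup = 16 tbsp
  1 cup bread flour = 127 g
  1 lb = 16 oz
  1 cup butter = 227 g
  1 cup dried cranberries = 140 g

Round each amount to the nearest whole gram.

Scaling factor: 17/5 = 3.4.
butter: 14 oz × 17/5 × 28.35 g/oz ≈ 1349 g
bread flour: (1 cup + 11 tbsp = 1.6875 cup) × 17/5 × 127 g/cup ≈ 729 g
mashed banana: 3 cup × 17/5 × 232 g/cup ≈ 2366 g
dried cranberries: (1 cup + 8 tbsp = 1.5 cup) × 17/5 × 140 g/cup = 714 g

butter: 1349 g; bread flour: 729 g; mashed banana: 2366 g; dried cranberries: 714 g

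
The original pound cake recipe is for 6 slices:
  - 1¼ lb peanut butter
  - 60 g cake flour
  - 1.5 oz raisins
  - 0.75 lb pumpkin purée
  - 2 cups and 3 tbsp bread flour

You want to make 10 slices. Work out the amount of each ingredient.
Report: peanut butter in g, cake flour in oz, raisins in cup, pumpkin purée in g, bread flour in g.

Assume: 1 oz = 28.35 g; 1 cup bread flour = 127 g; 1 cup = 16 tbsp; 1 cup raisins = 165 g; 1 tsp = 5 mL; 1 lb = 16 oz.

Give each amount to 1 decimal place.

peanut butter: 945.0 g; cake flour: 3.5 oz; raisins: 0.4 cup; pumpkin purée: 567.0 g; bread flour: 463.0 g

Scaling factor: 10/6 = 5/3.
peanut butter: 1.25 lb × 5/3 × 16 oz/lb × 28.35 g/oz = 945.0 g
cake flour: 60 g × 5/3 ÷ 28.35 g/oz ≈ 3.5 oz
raisins: 1.5 oz × 5/3 × 28.35 g/oz ÷ 165 g/cup ≈ 0.4 cup
pumpkin purée: 0.75 lb × 5/3 × 16 oz/lb × 28.35 g/oz = 567.0 g
bread flour: (2 cup + 3 tbsp = 2.1875 cup) × 5/3 × 127 g/cup ≈ 463.0 g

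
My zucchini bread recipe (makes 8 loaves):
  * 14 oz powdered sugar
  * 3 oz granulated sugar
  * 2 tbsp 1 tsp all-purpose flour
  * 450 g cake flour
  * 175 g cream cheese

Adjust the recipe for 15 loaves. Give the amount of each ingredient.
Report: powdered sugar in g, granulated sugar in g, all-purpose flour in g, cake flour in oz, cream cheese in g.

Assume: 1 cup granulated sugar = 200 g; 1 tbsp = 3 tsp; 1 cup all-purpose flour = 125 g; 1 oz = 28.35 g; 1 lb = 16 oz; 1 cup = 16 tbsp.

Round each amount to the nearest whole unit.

Scaling factor: 15/8 = 1.875.
powdered sugar: 14 oz × 15/8 × 28.35 g/oz ≈ 744 g
granulated sugar: 3 oz × 15/8 × 28.35 g/oz ≈ 159 g
all-purpose flour: (2 tbsp + 1 tsp = 7/3 tbsp) × 15/8 ÷ 16 tbsp/cup × 125 g/cup ≈ 34 g
cake flour: 450 g × 15/8 ÷ 28.35 g/oz ≈ 30 oz
cream cheese: 175 g × 15/8 ≈ 328 g

powdered sugar: 744 g; granulated sugar: 159 g; all-purpose flour: 34 g; cake flour: 30 oz; cream cheese: 328 g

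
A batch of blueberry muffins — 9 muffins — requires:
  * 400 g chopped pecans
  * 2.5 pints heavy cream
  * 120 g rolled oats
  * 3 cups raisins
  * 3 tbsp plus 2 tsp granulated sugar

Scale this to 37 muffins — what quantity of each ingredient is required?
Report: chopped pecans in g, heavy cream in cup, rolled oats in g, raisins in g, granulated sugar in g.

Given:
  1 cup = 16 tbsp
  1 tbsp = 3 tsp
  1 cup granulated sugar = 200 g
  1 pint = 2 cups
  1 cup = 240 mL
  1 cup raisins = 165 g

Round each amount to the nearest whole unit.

chopped pecans: 1644 g; heavy cream: 21 cup; rolled oats: 493 g; raisins: 2035 g; granulated sugar: 188 g

Scaling factor: 37/9.
chopped pecans: 400 g × 37/9 ≈ 1644 g
heavy cream: 2.5 pint × 37/9 × 2 cup/pint ≈ 21 cup
rolled oats: 120 g × 37/9 ≈ 493 g
raisins: 3 cup × 37/9 × 165 g/cup = 2035 g
granulated sugar: (3 tbsp + 2 tsp = 11/3 tbsp) × 37/9 ÷ 16 tbsp/cup × 200 g/cup ≈ 188 g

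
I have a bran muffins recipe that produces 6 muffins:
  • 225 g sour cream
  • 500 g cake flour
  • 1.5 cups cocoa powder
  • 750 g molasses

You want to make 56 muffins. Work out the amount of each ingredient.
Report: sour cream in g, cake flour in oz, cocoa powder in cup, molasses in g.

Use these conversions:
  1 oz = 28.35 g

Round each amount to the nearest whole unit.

Scaling factor: 56/6 = 28/3.
sour cream: 225 g × 28/3 = 2100 g
cake flour: 500 g × 28/3 ÷ 28.35 g/oz ≈ 165 oz
cocoa powder: 1.5 cup × 28/3 = 14 cup
molasses: 750 g × 28/3 = 7000 g

sour cream: 2100 g; cake flour: 165 oz; cocoa powder: 14 cup; molasses: 7000 g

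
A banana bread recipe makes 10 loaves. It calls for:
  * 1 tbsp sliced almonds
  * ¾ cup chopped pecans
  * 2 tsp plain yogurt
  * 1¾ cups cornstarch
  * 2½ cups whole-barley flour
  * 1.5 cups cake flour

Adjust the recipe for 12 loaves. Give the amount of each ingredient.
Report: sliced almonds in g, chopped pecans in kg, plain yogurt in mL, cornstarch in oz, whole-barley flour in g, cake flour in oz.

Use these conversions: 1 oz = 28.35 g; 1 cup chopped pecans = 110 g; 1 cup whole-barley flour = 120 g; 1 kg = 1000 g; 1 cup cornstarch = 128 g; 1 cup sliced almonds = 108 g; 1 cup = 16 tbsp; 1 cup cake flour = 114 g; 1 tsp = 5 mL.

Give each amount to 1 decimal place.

sliced almonds: 8.1 g; chopped pecans: 0.1 kg; plain yogurt: 12.0 mL; cornstarch: 9.5 oz; whole-barley flour: 360.0 g; cake flour: 7.2 oz

Scaling factor: 12/10 = 6/5 = 1.2.
sliced almonds: 1 tbsp × 6/5 ÷ 16 tbsp/cup × 108 g/cup = 8.1 g
chopped pecans: 0.75 cup × 6/5 × 110 g/cup ÷ 1000 g/kg ≈ 0.1 kg
plain yogurt: 2 tsp × 6/5 × 5 mL/tsp = 12.0 mL
cornstarch: 1.75 cup × 6/5 × 128 g/cup ÷ 28.35 g/oz ≈ 9.5 oz
whole-barley flour: 2.5 cup × 6/5 × 120 g/cup = 360.0 g
cake flour: 1.5 cup × 6/5 × 114 g/cup ÷ 28.35 g/oz ≈ 7.2 oz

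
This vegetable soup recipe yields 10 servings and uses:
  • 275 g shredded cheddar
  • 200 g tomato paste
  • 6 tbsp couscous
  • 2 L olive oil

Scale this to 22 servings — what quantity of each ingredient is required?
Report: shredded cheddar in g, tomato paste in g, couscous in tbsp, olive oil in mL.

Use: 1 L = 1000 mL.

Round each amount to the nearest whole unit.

shredded cheddar: 605 g; tomato paste: 440 g; couscous: 13 tbsp; olive oil: 4400 mL

Scaling factor: 22/10 = 11/5 = 2.2.
shredded cheddar: 275 g × 11/5 = 605 g
tomato paste: 200 g × 11/5 = 440 g
couscous: 6 tbsp × 11/5 ≈ 13 tbsp
olive oil: 2 L × 11/5 × 1000 mL/L = 4400 mL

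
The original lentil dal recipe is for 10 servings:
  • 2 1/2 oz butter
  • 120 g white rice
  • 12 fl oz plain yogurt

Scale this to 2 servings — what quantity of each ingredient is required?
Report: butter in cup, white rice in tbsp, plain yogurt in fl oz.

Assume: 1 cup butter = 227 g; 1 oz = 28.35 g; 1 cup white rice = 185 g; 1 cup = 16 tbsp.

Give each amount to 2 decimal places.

butter: 0.06 cup; white rice: 2.08 tbsp; plain yogurt: 2.40 fl oz

Scaling factor: 2/10 = 1/5 = 0.2.
butter: 2.5 oz × 1/5 × 28.35 g/oz ÷ 227 g/cup ≈ 0.06 cup
white rice: 120 g × 1/5 ÷ 185 g/cup × 16 tbsp/cup ≈ 2.08 tbsp
plain yogurt: 12 fl oz × 1/5 = 2.40 fl oz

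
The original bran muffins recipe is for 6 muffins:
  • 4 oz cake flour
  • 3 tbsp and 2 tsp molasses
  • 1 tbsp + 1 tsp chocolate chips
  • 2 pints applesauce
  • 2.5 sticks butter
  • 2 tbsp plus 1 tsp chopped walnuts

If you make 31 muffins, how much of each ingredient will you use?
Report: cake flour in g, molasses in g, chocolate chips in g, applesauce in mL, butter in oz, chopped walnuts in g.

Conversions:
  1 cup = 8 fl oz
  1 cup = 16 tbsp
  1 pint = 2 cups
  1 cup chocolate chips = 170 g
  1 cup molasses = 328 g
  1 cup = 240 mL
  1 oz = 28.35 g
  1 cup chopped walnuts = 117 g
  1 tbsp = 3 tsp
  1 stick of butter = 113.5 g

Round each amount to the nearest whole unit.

cake flour: 586 g; molasses: 388 g; chocolate chips: 73 g; applesauce: 4960 mL; butter: 52 oz; chopped walnuts: 88 g

Scaling factor: 31/6.
cake flour: 4 oz × 31/6 × 28.35 g/oz ≈ 586 g
molasses: (3 tbsp + 2 tsp = 11/3 tbsp) × 31/6 ÷ 16 tbsp/cup × 328 g/cup ≈ 388 g
chocolate chips: (1 tbsp + 1 tsp = 4/3 tbsp) × 31/6 ÷ 16 tbsp/cup × 170 g/cup ≈ 73 g
applesauce: 2 pint × 31/6 × 2 cup/pint × 240 mL/cup = 4960 mL
butter: 2.5 stick × 31/6 × 113.5 g/stick ÷ 28.35 g/oz ≈ 52 oz
chopped walnuts: (2 tbsp + 1 tsp = 7/3 tbsp) × 31/6 ÷ 16 tbsp/cup × 117 g/cup ≈ 88 g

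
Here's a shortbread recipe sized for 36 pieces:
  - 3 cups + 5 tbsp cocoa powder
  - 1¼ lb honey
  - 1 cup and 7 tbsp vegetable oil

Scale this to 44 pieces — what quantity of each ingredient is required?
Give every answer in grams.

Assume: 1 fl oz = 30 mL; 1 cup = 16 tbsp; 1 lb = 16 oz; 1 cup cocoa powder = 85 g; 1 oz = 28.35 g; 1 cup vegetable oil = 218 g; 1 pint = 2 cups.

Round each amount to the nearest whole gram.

cocoa powder: 344 g; honey: 693 g; vegetable oil: 383 g

Scaling factor: 44/36 = 11/9.
cocoa powder: (3 cup + 5 tbsp = 3.3125 cup) × 11/9 × 85 g/cup ≈ 344 g
honey: 1.25 lb × 11/9 × 16 oz/lb × 28.35 g/oz = 693 g
vegetable oil: (1 cup + 7 tbsp = 1.4375 cup) × 11/9 × 218 g/cup ≈ 383 g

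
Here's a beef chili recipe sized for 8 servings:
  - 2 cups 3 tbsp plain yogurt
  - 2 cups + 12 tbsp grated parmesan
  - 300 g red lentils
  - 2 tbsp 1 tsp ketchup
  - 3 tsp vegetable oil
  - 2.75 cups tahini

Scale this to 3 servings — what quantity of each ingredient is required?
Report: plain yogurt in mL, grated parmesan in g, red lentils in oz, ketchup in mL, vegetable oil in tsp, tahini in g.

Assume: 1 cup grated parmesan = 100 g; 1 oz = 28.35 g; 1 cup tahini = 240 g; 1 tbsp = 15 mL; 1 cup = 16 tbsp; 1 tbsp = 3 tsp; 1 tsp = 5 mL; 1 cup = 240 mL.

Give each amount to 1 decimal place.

plain yogurt: 196.9 mL; grated parmesan: 103.1 g; red lentils: 4.0 oz; ketchup: 13.1 mL; vegetable oil: 1.1 tsp; tahini: 247.5 g

Scaling factor: 3/8 = 0.375.
plain yogurt: (2 cup + 3 tbsp = 2.1875 cup) × 3/8 × 240 mL/cup ≈ 196.9 mL
grated parmesan: (2 cup + 12 tbsp = 2.75 cup) × 3/8 × 100 g/cup ≈ 103.1 g
red lentils: 300 g × 3/8 ÷ 28.35 g/oz ≈ 4.0 oz
ketchup: (2 tbsp + 1 tsp = 7/3 tbsp) × 3/8 × 15 mL/tbsp ≈ 13.1 mL
vegetable oil: 3 tsp × 3/8 ≈ 1.1 tsp
tahini: 2.75 cup × 3/8 × 240 g/cup = 247.5 g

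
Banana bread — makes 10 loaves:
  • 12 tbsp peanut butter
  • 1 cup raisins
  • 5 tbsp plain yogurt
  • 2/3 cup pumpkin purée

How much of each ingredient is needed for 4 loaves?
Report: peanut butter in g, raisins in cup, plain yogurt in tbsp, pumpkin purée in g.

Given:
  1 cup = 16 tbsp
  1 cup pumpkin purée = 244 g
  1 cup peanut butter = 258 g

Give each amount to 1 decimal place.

Scaling factor: 4/10 = 2/5 = 0.4.
peanut butter: 12 tbsp × 2/5 ÷ 16 tbsp/cup × 258 g/cup = 77.4 g
raisins: 1 cup × 2/5 = 0.4 cup
plain yogurt: 5 tbsp × 2/5 = 2.0 tbsp
pumpkin purée: 2/3 cup × 2/5 × 244 g/cup ≈ 65.1 g

peanut butter: 77.4 g; raisins: 0.4 cup; plain yogurt: 2.0 tbsp; pumpkin purée: 65.1 g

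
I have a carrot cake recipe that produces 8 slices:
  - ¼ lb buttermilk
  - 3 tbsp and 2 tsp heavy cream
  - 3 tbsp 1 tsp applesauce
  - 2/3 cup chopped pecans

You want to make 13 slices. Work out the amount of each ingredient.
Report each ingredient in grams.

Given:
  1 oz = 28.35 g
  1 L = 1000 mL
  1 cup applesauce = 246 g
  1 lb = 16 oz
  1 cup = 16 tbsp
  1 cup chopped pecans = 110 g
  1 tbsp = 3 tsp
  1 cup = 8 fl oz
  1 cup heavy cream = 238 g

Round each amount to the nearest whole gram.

buttermilk: 184 g; heavy cream: 89 g; applesauce: 83 g; chopped pecans: 119 g

Scaling factor: 13/8 = 1.625.
buttermilk: 0.25 lb × 13/8 × 16 oz/lb × 28.35 g/oz ≈ 184 g
heavy cream: (3 tbsp + 2 tsp = 11/3 tbsp) × 13/8 ÷ 16 tbsp/cup × 238 g/cup ≈ 89 g
applesauce: (3 tbsp + 1 tsp = 10/3 tbsp) × 13/8 ÷ 16 tbsp/cup × 246 g/cup ≈ 83 g
chopped pecans: 2/3 cup × 13/8 × 110 g/cup ≈ 119 g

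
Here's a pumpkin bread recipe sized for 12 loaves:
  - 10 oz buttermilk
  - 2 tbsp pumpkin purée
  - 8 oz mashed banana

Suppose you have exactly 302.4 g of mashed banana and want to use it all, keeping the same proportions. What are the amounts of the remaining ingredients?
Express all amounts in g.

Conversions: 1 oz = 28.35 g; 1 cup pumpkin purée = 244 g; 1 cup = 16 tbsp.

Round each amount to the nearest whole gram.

buttermilk: 378 g; pumpkin purée: 41 g

The original recipe has 226.8 g of mashed banana, so the scaling factor is 302.4 ÷ 226.8 = 4/3.
buttermilk: 10 oz × 4/3 × 28.35 g/oz = 378 g
pumpkin purée: 2 tbsp × 4/3 ÷ 16 tbsp/cup × 244 g/cup ≈ 41 g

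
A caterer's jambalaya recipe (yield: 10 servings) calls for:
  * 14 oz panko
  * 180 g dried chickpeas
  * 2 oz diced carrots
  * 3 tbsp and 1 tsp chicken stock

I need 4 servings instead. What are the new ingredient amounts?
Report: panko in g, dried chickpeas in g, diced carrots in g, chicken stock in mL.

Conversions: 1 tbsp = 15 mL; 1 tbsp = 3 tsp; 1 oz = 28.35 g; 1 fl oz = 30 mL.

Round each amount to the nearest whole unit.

panko: 159 g; dried chickpeas: 72 g; diced carrots: 23 g; chicken stock: 20 mL

Scaling factor: 4/10 = 2/5 = 0.4.
panko: 14 oz × 2/5 × 28.35 g/oz ≈ 159 g
dried chickpeas: 180 g × 2/5 = 72 g
diced carrots: 2 oz × 2/5 × 28.35 g/oz ≈ 23 g
chicken stock: (3 tbsp + 1 tsp = 10/3 tbsp) × 2/5 × 15 mL/tbsp = 20 mL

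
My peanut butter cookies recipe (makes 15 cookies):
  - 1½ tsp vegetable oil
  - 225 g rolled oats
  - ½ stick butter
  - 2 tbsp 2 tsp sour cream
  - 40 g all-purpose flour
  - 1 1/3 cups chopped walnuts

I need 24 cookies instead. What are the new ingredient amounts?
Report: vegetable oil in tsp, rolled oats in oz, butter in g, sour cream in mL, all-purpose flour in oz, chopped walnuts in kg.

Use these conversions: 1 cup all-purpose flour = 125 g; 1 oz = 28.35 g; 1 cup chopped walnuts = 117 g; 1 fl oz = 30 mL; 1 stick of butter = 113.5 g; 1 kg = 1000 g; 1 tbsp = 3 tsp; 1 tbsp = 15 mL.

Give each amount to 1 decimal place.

Scaling factor: 24/15 = 8/5 = 1.6.
vegetable oil: 1.5 tsp × 8/5 = 2.4 tsp
rolled oats: 225 g × 8/5 ÷ 28.35 g/oz ≈ 12.7 oz
butter: 0.5 stick × 8/5 × 113.5 g/stick = 90.8 g
sour cream: (2 tbsp + 2 tsp = 8/3 tbsp) × 8/5 × 15 mL/tbsp = 64.0 mL
all-purpose flour: 40 g × 8/5 ÷ 28.35 g/oz ≈ 2.3 oz
chopped walnuts: 4/3 cup × 8/5 × 117 g/cup ÷ 1000 g/kg ≈ 0.2 kg

vegetable oil: 2.4 tsp; rolled oats: 12.7 oz; butter: 90.8 g; sour cream: 64.0 mL; all-purpose flour: 2.3 oz; chopped walnuts: 0.2 kg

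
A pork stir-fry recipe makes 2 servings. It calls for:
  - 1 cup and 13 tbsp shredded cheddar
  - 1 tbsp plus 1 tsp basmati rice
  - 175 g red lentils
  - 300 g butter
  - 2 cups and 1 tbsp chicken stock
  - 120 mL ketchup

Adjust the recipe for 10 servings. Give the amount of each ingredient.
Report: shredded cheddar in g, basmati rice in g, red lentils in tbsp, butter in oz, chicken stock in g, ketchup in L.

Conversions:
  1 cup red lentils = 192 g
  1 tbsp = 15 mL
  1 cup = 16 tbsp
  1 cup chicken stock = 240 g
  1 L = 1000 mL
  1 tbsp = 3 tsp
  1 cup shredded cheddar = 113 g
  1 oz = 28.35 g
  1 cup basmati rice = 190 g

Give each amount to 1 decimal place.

Scaling factor: 10/2 = 5.
shredded cheddar: (1 cup + 13 tbsp = 1.8125 cup) × 5 × 113 g/cup ≈ 1024.1 g
basmati rice: (1 tbsp + 1 tsp = 4/3 tbsp) × 5 ÷ 16 tbsp/cup × 190 g/cup ≈ 79.2 g
red lentils: 175 g × 5 ÷ 192 g/cup × 16 tbsp/cup ≈ 72.9 tbsp
butter: 300 g × 5 ÷ 28.35 g/oz ≈ 52.9 oz
chicken stock: (2 cup + 1 tbsp = 2.0625 cup) × 5 × 240 g/cup = 2475.0 g
ketchup: 120 mL × 5 ÷ 1000 mL/L = 0.6 L

shredded cheddar: 1024.1 g; basmati rice: 79.2 g; red lentils: 72.9 tbsp; butter: 52.9 oz; chicken stock: 2475.0 g; ketchup: 0.6 L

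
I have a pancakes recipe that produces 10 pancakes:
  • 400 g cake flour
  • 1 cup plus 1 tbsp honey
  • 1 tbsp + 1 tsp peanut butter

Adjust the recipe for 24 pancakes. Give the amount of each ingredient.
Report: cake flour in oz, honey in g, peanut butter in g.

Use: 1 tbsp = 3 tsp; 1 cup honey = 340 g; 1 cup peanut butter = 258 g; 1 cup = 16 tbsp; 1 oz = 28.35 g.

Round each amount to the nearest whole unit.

cake flour: 34 oz; honey: 867 g; peanut butter: 52 g

Scaling factor: 24/10 = 12/5 = 2.4.
cake flour: 400 g × 12/5 ÷ 28.35 g/oz ≈ 34 oz
honey: (1 cup + 1 tbsp = 1.0625 cup) × 12/5 × 340 g/cup = 867 g
peanut butter: (1 tbsp + 1 tsp = 4/3 tbsp) × 12/5 ÷ 16 tbsp/cup × 258 g/cup ≈ 52 g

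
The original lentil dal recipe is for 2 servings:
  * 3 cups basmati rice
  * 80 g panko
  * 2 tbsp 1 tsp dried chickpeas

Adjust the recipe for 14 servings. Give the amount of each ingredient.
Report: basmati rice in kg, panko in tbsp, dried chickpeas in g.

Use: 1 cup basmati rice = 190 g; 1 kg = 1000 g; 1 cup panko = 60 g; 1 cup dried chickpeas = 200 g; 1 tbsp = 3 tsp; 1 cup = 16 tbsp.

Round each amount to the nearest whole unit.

Scaling factor: 14/2 = 7.
basmati rice: 3 cup × 7 × 190 g/cup ÷ 1000 g/kg ≈ 4 kg
panko: 80 g × 7 ÷ 60 g/cup × 16 tbsp/cup ≈ 149 tbsp
dried chickpeas: (2 tbsp + 1 tsp = 7/3 tbsp) × 7 ÷ 16 tbsp/cup × 200 g/cup ≈ 204 g

basmati rice: 4 kg; panko: 149 tbsp; dried chickpeas: 204 g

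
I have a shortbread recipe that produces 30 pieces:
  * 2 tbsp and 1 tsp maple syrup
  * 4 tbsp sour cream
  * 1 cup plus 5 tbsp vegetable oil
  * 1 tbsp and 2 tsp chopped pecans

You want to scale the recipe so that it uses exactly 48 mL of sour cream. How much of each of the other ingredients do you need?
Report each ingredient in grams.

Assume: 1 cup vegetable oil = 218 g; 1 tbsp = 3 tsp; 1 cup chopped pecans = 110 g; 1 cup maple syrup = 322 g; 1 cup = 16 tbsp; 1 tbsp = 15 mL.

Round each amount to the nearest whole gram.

maple syrup: 38 g; vegetable oil: 229 g; chopped pecans: 9 g

The original recipe has 60 mL of sour cream, so the scaling factor is 48 ÷ 60 = 4/5 = 0.8.
maple syrup: (2 tbsp + 1 tsp = 7/3 tbsp) × 4/5 ÷ 16 tbsp/cup × 322 g/cup ≈ 38 g
vegetable oil: (1 cup + 5 tbsp = 1.3125 cup) × 4/5 × 218 g/cup ≈ 229 g
chopped pecans: (1 tbsp + 2 tsp = 5/3 tbsp) × 4/5 ÷ 16 tbsp/cup × 110 g/cup ≈ 9 g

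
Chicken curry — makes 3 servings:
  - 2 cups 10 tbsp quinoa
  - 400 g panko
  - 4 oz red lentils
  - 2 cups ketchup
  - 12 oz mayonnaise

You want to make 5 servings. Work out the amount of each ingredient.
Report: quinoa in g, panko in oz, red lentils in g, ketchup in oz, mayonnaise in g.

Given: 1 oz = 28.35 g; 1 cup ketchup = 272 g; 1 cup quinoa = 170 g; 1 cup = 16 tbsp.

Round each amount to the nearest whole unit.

quinoa: 744 g; panko: 24 oz; red lentils: 189 g; ketchup: 32 oz; mayonnaise: 567 g

Scaling factor: 5/3.
quinoa: (2 cup + 10 tbsp = 2.625 cup) × 5/3 × 170 g/cup ≈ 744 g
panko: 400 g × 5/3 ÷ 28.35 g/oz ≈ 24 oz
red lentils: 4 oz × 5/3 × 28.35 g/oz = 189 g
ketchup: 2 cup × 5/3 × 272 g/cup ÷ 28.35 g/oz ≈ 32 oz
mayonnaise: 12 oz × 5/3 × 28.35 g/oz = 567 g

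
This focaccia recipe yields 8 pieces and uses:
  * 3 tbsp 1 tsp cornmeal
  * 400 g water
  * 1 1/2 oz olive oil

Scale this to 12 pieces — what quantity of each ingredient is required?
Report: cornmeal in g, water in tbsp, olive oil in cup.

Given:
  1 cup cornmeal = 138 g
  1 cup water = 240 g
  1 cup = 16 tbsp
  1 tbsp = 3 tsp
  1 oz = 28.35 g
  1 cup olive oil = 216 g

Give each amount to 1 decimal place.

cornmeal: 43.1 g; water: 40.0 tbsp; olive oil: 0.3 cup

Scaling factor: 12/8 = 3/2 = 1.5.
cornmeal: (3 tbsp + 1 tsp = 10/3 tbsp) × 3/2 ÷ 16 tbsp/cup × 138 g/cup ≈ 43.1 g
water: 400 g × 3/2 ÷ 240 g/cup × 16 tbsp/cup = 40.0 tbsp
olive oil: 1.5 oz × 3/2 × 28.35 g/oz ÷ 216 g/cup ≈ 0.3 cup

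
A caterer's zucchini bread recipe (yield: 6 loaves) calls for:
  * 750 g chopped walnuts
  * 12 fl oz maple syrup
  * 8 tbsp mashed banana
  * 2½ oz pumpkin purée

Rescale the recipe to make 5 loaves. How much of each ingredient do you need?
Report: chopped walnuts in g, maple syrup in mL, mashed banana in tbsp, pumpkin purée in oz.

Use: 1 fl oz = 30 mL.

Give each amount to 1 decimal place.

Scaling factor: 5/6.
chopped walnuts: 750 g × 5/6 = 625.0 g
maple syrup: 12 fl oz × 5/6 × 30 mL/fl oz = 300.0 mL
mashed banana: 8 tbsp × 5/6 ≈ 6.7 tbsp
pumpkin purée: 2.5 oz × 5/6 ≈ 2.1 oz

chopped walnuts: 625.0 g; maple syrup: 300.0 mL; mashed banana: 6.7 tbsp; pumpkin purée: 2.1 oz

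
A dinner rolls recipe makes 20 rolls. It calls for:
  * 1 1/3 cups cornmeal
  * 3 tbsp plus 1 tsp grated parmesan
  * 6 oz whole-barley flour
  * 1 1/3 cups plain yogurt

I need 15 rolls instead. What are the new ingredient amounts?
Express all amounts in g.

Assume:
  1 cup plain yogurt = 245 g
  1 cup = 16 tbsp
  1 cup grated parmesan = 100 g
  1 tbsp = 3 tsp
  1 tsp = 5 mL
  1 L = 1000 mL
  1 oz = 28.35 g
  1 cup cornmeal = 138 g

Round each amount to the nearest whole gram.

cornmeal: 138 g; grated parmesan: 16 g; whole-barley flour: 128 g; plain yogurt: 245 g

Scaling factor: 15/20 = 3/4 = 0.75.
cornmeal: 4/3 cup × 3/4 × 138 g/cup = 138 g
grated parmesan: (3 tbsp + 1 tsp = 10/3 tbsp) × 3/4 ÷ 16 tbsp/cup × 100 g/cup ≈ 16 g
whole-barley flour: 6 oz × 3/4 × 28.35 g/oz ≈ 128 g
plain yogurt: 4/3 cup × 3/4 × 245 g/cup = 245 g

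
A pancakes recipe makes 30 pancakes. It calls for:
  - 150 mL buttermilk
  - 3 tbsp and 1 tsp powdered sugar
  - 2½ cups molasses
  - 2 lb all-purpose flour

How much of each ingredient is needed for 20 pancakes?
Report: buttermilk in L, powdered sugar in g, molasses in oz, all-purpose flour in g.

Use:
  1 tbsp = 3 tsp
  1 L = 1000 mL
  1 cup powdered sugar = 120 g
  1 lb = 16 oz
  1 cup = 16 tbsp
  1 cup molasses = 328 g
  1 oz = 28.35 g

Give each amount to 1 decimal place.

buttermilk: 0.1 L; powdered sugar: 16.7 g; molasses: 19.3 oz; all-purpose flour: 604.8 g

Scaling factor: 20/30 = 2/3.
buttermilk: 150 mL × 2/3 ÷ 1000 mL/L = 0.1 L
powdered sugar: (3 tbsp + 1 tsp = 10/3 tbsp) × 2/3 ÷ 16 tbsp/cup × 120 g/cup ≈ 16.7 g
molasses: 2.5 cup × 2/3 × 328 g/cup ÷ 28.35 g/oz ≈ 19.3 oz
all-purpose flour: 2 lb × 2/3 × 16 oz/lb × 28.35 g/oz = 604.8 g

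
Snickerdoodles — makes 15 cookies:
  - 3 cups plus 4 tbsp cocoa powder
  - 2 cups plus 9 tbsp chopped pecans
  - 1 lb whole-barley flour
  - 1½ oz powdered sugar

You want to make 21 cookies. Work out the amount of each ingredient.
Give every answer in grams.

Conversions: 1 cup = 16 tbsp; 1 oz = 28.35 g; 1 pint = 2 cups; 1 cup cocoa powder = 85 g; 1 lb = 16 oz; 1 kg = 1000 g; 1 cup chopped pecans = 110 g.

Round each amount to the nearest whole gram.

Scaling factor: 21/15 = 7/5 = 1.4.
cocoa powder: (3 cup + 4 tbsp = 3.25 cup) × 7/5 × 85 g/cup ≈ 387 g
chopped pecans: (2 cup + 9 tbsp = 2.5625 cup) × 7/5 × 110 g/cup ≈ 395 g
whole-barley flour: 1 lb × 7/5 × 16 oz/lb × 28.35 g/oz ≈ 635 g
powdered sugar: 1.5 oz × 7/5 × 28.35 g/oz ≈ 60 g

cocoa powder: 387 g; chopped pecans: 395 g; whole-barley flour: 635 g; powdered sugar: 60 g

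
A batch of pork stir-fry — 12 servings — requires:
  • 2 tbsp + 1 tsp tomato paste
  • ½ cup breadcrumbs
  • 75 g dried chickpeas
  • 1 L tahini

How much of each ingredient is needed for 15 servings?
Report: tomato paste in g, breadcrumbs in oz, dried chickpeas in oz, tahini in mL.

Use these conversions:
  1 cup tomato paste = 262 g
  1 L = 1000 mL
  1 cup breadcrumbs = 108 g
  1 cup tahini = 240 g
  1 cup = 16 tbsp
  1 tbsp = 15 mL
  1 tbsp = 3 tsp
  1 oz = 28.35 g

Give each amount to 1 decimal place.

Scaling factor: 15/12 = 5/4 = 1.25.
tomato paste: (2 tbsp + 1 tsp = 7/3 tbsp) × 5/4 ÷ 16 tbsp/cup × 262 g/cup ≈ 47.8 g
breadcrumbs: 0.5 cup × 5/4 × 108 g/cup ÷ 28.35 g/oz ≈ 2.4 oz
dried chickpeas: 75 g × 5/4 ÷ 28.35 g/oz ≈ 3.3 oz
tahini: 1 L × 5/4 × 1000 mL/L = 1250.0 mL

tomato paste: 47.8 g; breadcrumbs: 2.4 oz; dried chickpeas: 3.3 oz; tahini: 1250.0 mL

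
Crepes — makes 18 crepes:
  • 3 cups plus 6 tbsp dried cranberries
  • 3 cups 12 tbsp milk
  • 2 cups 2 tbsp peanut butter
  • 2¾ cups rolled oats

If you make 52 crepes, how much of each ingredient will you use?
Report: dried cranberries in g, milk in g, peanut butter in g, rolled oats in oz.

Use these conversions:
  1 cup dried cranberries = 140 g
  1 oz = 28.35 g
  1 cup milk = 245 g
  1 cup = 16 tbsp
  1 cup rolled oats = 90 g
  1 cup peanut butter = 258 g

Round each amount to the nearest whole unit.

dried cranberries: 1365 g; milk: 2654 g; peanut butter: 1584 g; rolled oats: 25 oz

Scaling factor: 52/18 = 26/9.
dried cranberries: (3 cup + 6 tbsp = 3.375 cup) × 26/9 × 140 g/cup = 1365 g
milk: (3 cup + 12 tbsp = 3.75 cup) × 26/9 × 245 g/cup ≈ 2654 g
peanut butter: (2 cup + 2 tbsp = 2.125 cup) × 26/9 × 258 g/cup ≈ 1584 g
rolled oats: 2.75 cup × 26/9 × 90 g/cup ÷ 28.35 g/oz ≈ 25 oz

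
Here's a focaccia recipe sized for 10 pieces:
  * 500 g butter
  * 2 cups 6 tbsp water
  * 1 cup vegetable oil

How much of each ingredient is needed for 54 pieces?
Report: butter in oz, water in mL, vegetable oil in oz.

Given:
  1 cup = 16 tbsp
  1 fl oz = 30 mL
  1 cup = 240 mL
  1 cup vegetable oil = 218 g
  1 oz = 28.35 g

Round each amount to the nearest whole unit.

butter: 95 oz; water: 3078 mL; vegetable oil: 42 oz

Scaling factor: 54/10 = 27/5 = 5.4.
butter: 500 g × 27/5 ÷ 28.35 g/oz ≈ 95 oz
water: (2 cup + 6 tbsp = 2.375 cup) × 27/5 × 240 mL/cup = 3078 mL
vegetable oil: 1 cup × 27/5 × 218 g/cup ÷ 28.35 g/oz ≈ 42 oz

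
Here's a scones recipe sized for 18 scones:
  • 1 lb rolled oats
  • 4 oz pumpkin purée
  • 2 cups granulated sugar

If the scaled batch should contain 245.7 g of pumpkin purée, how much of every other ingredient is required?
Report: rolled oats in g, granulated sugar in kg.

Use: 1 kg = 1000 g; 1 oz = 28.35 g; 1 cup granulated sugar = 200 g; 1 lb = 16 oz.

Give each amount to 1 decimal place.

rolled oats: 982.8 g; granulated sugar: 0.9 kg

The original recipe has 113.4 g of pumpkin purée, so the scaling factor is 245.7 ÷ 113.4 = 13/6.
rolled oats: 1 lb × 13/6 × 16 oz/lb × 28.35 g/oz = 982.8 g
granulated sugar: 2 cup × 13/6 × 200 g/cup ÷ 1000 g/kg ≈ 0.9 kg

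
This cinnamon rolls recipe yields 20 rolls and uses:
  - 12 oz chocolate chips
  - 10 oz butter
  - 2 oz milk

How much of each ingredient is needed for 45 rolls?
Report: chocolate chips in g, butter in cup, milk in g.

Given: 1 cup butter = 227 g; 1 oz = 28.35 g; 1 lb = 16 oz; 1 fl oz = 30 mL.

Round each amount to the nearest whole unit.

Scaling factor: 45/20 = 9/4 = 2.25.
chocolate chips: 12 oz × 9/4 × 28.35 g/oz ≈ 765 g
butter: 10 oz × 9/4 × 28.35 g/oz ÷ 227 g/cup ≈ 3 cup
milk: 2 oz × 9/4 × 28.35 g/oz ≈ 128 g

chocolate chips: 765 g; butter: 3 cup; milk: 128 g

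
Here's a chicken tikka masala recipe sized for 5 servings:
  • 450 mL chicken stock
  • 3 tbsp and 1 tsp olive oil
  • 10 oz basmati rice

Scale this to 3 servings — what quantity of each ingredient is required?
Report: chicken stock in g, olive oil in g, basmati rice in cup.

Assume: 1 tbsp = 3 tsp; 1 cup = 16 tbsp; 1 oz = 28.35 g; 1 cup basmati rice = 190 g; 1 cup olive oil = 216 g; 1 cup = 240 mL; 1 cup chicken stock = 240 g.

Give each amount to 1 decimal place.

Scaling factor: 3/5 = 0.6.
chicken stock: 450 mL × 3/5 ÷ 240 mL/cup × 240 g/cup = 270.0 g
olive oil: (3 tbsp + 1 tsp = 10/3 tbsp) × 3/5 ÷ 16 tbsp/cup × 216 g/cup = 27.0 g
basmati rice: 10 oz × 3/5 × 28.35 g/oz ÷ 190 g/cup ≈ 0.9 cup

chicken stock: 270.0 g; olive oil: 27.0 g; basmati rice: 0.9 cup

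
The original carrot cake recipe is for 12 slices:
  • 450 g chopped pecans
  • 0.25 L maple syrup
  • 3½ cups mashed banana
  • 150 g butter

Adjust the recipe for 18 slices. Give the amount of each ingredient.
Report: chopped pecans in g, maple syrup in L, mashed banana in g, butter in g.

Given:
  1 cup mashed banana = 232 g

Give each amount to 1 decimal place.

chopped pecans: 675.0 g; maple syrup: 0.4 L; mashed banana: 1218.0 g; butter: 225.0 g

Scaling factor: 18/12 = 3/2 = 1.5.
chopped pecans: 450 g × 3/2 = 675.0 g
maple syrup: 0.25 L × 3/2 ≈ 0.4 L
mashed banana: 3.5 cup × 3/2 × 232 g/cup = 1218.0 g
butter: 150 g × 3/2 = 225.0 g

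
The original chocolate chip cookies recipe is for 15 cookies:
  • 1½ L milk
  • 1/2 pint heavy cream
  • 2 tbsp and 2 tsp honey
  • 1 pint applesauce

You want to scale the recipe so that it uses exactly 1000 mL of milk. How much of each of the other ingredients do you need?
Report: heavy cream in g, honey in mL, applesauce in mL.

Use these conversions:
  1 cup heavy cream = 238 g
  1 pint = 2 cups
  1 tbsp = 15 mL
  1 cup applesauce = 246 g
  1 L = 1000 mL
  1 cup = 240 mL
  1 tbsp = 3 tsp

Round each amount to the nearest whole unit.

The original recipe has 1500 mL of milk, so the scaling factor is 1000 ÷ 1500 = 2/3.
heavy cream: 0.5 pint × 2/3 × 2 cup/pint × 238 g/cup ≈ 159 g
honey: (2 tbsp + 2 tsp = 8/3 tbsp) × 2/3 × 15 mL/tbsp ≈ 27 mL
applesauce: 1 pint × 2/3 × 2 cup/pint × 240 mL/cup = 320 mL

heavy cream: 159 g; honey: 27 mL; applesauce: 320 mL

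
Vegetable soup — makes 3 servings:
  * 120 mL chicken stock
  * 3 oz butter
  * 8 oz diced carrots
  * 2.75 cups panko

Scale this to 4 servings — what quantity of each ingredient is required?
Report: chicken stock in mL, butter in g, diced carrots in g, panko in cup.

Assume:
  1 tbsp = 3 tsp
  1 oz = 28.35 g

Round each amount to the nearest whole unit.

chicken stock: 160 mL; butter: 113 g; diced carrots: 302 g; panko: 4 cup

Scaling factor: 4/3.
chicken stock: 120 mL × 4/3 = 160 mL
butter: 3 oz × 4/3 × 28.35 g/oz ≈ 113 g
diced carrots: 8 oz × 4/3 × 28.35 g/oz ≈ 302 g
panko: 2.75 cup × 4/3 ≈ 4 cup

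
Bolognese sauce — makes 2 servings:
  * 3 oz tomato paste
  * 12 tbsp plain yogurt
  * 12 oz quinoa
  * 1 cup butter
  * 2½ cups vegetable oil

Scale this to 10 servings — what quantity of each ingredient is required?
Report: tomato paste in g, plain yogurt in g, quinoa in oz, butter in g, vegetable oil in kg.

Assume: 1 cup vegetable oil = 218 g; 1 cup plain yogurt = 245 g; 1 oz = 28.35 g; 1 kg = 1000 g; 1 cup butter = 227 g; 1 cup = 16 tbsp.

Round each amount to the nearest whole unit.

Scaling factor: 10/2 = 5.
tomato paste: 3 oz × 5 × 28.35 g/oz ≈ 425 g
plain yogurt: 12 tbsp × 5 ÷ 16 tbsp/cup × 245 g/cup ≈ 919 g
quinoa: 12 oz × 5 = 60 oz
butter: 1 cup × 5 × 227 g/cup = 1135 g
vegetable oil: 2.5 cup × 5 × 218 g/cup ÷ 1000 g/kg ≈ 3 kg

tomato paste: 425 g; plain yogurt: 919 g; quinoa: 60 oz; butter: 1135 g; vegetable oil: 3 kg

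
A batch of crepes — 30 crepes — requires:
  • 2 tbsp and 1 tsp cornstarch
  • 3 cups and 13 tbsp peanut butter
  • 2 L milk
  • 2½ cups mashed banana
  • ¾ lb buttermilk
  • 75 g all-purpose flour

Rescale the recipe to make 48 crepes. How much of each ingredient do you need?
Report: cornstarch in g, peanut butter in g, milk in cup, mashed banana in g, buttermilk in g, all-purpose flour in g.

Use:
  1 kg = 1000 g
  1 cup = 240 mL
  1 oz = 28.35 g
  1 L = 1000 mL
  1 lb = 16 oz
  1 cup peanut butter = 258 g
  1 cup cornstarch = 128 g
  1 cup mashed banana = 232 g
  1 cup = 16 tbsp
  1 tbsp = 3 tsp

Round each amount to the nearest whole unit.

cornstarch: 30 g; peanut butter: 1574 g; milk: 13 cup; mashed banana: 928 g; buttermilk: 544 g; all-purpose flour: 120 g

Scaling factor: 48/30 = 8/5 = 1.6.
cornstarch: (2 tbsp + 1 tsp = 7/3 tbsp) × 8/5 ÷ 16 tbsp/cup × 128 g/cup ≈ 30 g
peanut butter: (3 cup + 13 tbsp = 3.8125 cup) × 8/5 × 258 g/cup ≈ 1574 g
milk: 2 L × 8/5 × 1000 mL/L ÷ 240 mL/cup ≈ 13 cup
mashed banana: 2.5 cup × 8/5 × 232 g/cup = 928 g
buttermilk: 0.75 lb × 8/5 × 16 oz/lb × 28.35 g/oz ≈ 544 g
all-purpose flour: 75 g × 8/5 = 120 g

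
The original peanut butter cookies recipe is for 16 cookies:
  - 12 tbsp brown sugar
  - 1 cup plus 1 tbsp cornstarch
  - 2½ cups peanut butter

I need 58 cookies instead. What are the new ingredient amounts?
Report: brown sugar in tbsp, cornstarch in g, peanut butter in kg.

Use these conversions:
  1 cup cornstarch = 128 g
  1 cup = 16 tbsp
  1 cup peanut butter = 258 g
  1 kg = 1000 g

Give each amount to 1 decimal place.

Scaling factor: 58/16 = 29/8 = 3.625.
brown sugar: 12 tbsp × 29/8 = 43.5 tbsp
cornstarch: (1 cup + 1 tbsp = 1.0625 cup) × 29/8 × 128 g/cup = 493.0 g
peanut butter: 2.5 cup × 29/8 × 258 g/cup ÷ 1000 g/kg ≈ 2.3 kg

brown sugar: 43.5 tbsp; cornstarch: 493.0 g; peanut butter: 2.3 kg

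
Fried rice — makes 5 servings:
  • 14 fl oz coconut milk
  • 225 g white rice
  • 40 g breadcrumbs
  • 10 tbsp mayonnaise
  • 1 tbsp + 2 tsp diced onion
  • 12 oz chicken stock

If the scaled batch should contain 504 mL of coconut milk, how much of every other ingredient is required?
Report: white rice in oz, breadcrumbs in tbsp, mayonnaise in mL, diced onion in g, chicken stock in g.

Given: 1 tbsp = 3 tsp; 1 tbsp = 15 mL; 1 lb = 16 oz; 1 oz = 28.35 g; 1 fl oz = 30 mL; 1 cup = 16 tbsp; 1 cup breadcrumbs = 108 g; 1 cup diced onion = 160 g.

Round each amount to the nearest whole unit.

The original recipe has 420 mL of coconut milk, so the scaling factor is 504 ÷ 420 = 6/5 = 1.2.
white rice: 225 g × 6/5 ÷ 28.35 g/oz ≈ 10 oz
breadcrumbs: 40 g × 6/5 ÷ 108 g/cup × 16 tbsp/cup ≈ 7 tbsp
mayonnaise: 10 tbsp × 6/5 × 15 mL/tbsp = 180 mL
diced onion: (1 tbsp + 2 tsp = 5/3 tbsp) × 6/5 ÷ 16 tbsp/cup × 160 g/cup = 20 g
chicken stock: 12 oz × 6/5 × 28.35 g/oz ≈ 408 g

white rice: 10 oz; breadcrumbs: 7 tbsp; mayonnaise: 180 mL; diced onion: 20 g; chicken stock: 408 g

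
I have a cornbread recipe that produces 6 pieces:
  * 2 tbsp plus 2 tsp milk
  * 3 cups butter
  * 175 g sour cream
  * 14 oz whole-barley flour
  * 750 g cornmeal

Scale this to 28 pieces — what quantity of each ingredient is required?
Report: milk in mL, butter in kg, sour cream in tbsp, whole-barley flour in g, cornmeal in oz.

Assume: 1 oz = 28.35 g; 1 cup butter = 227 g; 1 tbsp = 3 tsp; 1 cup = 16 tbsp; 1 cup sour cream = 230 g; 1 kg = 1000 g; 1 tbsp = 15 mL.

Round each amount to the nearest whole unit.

milk: 187 mL; butter: 3 kg; sour cream: 57 tbsp; whole-barley flour: 1852 g; cornmeal: 123 oz

Scaling factor: 28/6 = 14/3.
milk: (2 tbsp + 2 tsp = 8/3 tbsp) × 14/3 × 15 mL/tbsp ≈ 187 mL
butter: 3 cup × 14/3 × 227 g/cup ÷ 1000 g/kg ≈ 3 kg
sour cream: 175 g × 14/3 ÷ 230 g/cup × 16 tbsp/cup ≈ 57 tbsp
whole-barley flour: 14 oz × 14/3 × 28.35 g/oz ≈ 1852 g
cornmeal: 750 g × 14/3 ÷ 28.35 g/oz ≈ 123 oz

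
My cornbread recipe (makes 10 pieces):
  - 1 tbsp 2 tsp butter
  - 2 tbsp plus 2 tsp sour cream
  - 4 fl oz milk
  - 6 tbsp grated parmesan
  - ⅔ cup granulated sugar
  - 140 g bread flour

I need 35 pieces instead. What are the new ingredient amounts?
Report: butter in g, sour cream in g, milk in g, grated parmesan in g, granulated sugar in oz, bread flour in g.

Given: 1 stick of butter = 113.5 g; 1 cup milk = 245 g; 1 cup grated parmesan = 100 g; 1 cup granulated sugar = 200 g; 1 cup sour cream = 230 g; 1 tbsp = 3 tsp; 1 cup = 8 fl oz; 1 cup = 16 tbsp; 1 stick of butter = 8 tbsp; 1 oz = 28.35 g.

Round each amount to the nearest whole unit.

butter: 83 g; sour cream: 134 g; milk: 429 g; grated parmesan: 131 g; granulated sugar: 16 oz; bread flour: 490 g

Scaling factor: 35/10 = 7/2 = 3.5.
butter: (1 tbsp + 2 tsp = 5/3 tbsp) × 7/2 ÷ 8 tbsp/stick × 113.5 g/stick ≈ 83 g
sour cream: (2 tbsp + 2 tsp = 8/3 tbsp) × 7/2 ÷ 16 tbsp/cup × 230 g/cup ≈ 134 g
milk: 4 fl oz × 7/2 ÷ 8 fl oz/cup × 245 g/cup ≈ 429 g
grated parmesan: 6 tbsp × 7/2 ÷ 16 tbsp/cup × 100 g/cup ≈ 131 g
granulated sugar: 2/3 cup × 7/2 × 200 g/cup ÷ 28.35 g/oz ≈ 16 oz
bread flour: 140 g × 7/2 = 490 g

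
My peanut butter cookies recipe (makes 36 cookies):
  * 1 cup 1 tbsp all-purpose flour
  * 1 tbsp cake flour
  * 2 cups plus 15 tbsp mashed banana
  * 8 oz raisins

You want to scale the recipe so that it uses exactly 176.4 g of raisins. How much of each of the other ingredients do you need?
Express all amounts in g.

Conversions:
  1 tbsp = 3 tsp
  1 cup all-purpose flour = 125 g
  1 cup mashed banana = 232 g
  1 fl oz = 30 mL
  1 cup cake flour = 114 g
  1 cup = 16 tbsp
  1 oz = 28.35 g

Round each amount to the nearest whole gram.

all-purpose flour: 103 g; cake flour: 6 g; mashed banana: 530 g

The original recipe has 226.8 g of raisins, so the scaling factor is 176.4 ÷ 226.8 = 7/9.
all-purpose flour: (1 cup + 1 tbsp = 1.0625 cup) × 7/9 × 125 g/cup ≈ 103 g
cake flour: 1 tbsp × 7/9 ÷ 16 tbsp/cup × 114 g/cup ≈ 6 g
mashed banana: (2 cup + 15 tbsp = 2.9375 cup) × 7/9 × 232 g/cup ≈ 530 g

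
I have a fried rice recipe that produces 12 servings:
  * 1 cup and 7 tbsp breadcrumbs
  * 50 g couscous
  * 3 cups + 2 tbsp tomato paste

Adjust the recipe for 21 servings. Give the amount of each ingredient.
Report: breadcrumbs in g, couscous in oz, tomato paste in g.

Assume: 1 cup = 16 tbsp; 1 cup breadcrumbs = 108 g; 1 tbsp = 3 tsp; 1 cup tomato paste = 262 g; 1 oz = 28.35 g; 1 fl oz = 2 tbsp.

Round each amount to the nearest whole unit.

Scaling factor: 21/12 = 7/4 = 1.75.
breadcrumbs: (1 cup + 7 tbsp = 1.4375 cup) × 7/4 × 108 g/cup ≈ 272 g
couscous: 50 g × 7/4 ÷ 28.35 g/oz ≈ 3 oz
tomato paste: (3 cup + 2 tbsp = 3.125 cup) × 7/4 × 262 g/cup ≈ 1433 g

breadcrumbs: 272 g; couscous: 3 oz; tomato paste: 1433 g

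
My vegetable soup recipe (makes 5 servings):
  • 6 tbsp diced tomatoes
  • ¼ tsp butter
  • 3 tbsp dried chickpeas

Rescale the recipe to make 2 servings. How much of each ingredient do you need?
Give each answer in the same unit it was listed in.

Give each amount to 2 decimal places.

diced tomatoes: 2.40 tbsp; butter: 0.10 tsp; dried chickpeas: 1.20 tbsp

Scaling factor: 2/5 = 0.4.
diced tomatoes: 6 tbsp × 2/5 = 2.40 tbsp
butter: 0.25 tsp × 2/5 = 0.10 tsp
dried chickpeas: 3 tbsp × 2/5 = 1.20 tbsp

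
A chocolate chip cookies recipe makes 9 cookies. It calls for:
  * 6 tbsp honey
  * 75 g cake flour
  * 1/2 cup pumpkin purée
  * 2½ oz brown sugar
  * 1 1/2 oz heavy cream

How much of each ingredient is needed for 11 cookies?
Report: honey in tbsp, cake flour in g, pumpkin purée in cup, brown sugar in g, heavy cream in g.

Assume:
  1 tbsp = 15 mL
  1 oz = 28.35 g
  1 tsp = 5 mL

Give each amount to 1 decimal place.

honey: 7.3 tbsp; cake flour: 91.7 g; pumpkin purée: 0.6 cup; brown sugar: 86.6 g; heavy cream: 52.0 g

Scaling factor: 11/9.
honey: 6 tbsp × 11/9 ≈ 7.3 tbsp
cake flour: 75 g × 11/9 ≈ 91.7 g
pumpkin purée: 0.5 cup × 11/9 ≈ 0.6 cup
brown sugar: 2.5 oz × 11/9 × 28.35 g/oz ≈ 86.6 g
heavy cream: 1.5 oz × 11/9 × 28.35 g/oz ≈ 52.0 g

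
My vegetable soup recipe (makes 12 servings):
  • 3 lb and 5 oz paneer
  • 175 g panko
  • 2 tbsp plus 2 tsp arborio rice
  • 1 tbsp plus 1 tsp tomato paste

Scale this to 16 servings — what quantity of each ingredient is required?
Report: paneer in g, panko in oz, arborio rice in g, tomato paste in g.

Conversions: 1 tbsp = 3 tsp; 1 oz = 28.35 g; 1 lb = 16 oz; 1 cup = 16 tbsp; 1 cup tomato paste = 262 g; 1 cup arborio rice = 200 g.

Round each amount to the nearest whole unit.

paneer: 2003 g; panko: 8 oz; arborio rice: 44 g; tomato paste: 29 g

Scaling factor: 16/12 = 4/3.
paneer: (3 lb + 5 oz = 3.3125 lb) × 4/3 × 16 oz/lb × 28.35 g/oz ≈ 2003 g
panko: 175 g × 4/3 ÷ 28.35 g/oz ≈ 8 oz
arborio rice: (2 tbsp + 2 tsp = 8/3 tbsp) × 4/3 ÷ 16 tbsp/cup × 200 g/cup ≈ 44 g
tomato paste: (1 tbsp + 1 tsp = 4/3 tbsp) × 4/3 ÷ 16 tbsp/cup × 262 g/cup ≈ 29 g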